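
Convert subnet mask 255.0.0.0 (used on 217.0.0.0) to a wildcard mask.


Subnet mask: 255.0.0.0
Wildcard = 255.255.255.255 - subnet mask
255 - 255 = 0
255 - 0 = 255
255 - 0 = 255
255 - 0 = 255
Wildcard: 0.255.255.255


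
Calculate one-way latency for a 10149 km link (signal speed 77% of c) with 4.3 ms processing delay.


Speed = 0.77 * 3e5 km/s = 231000 km/s
Propagation delay = 10149 / 231000 = 0.0439 s = 43.9351 ms
Processing delay = 4.3 ms
Total one-way latency = 48.2351 ms


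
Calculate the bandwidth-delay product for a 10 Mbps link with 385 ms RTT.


BDP = bandwidth * RTT
= 10 Mbps * 385 ms
= 10 * 1e6 * 385 / 1000 bits
= 3850000 bits
= 481250 bytes
= 469.9707 KB
BDP = 3850000 bits (481250 bytes)


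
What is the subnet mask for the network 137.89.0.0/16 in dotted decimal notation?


/16 means 16 network bits, 16 host bits
Binary: 11111111111111110000000000000000
Mask: 255.255.0.0


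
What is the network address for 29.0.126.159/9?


IP:   00011101.00000000.01111110.10011111
Mask: 11111111.10000000.00000000.00000000
AND operation:
Net:  00011101.00000000.00000000.00000000
Network: 29.0.0.0/9


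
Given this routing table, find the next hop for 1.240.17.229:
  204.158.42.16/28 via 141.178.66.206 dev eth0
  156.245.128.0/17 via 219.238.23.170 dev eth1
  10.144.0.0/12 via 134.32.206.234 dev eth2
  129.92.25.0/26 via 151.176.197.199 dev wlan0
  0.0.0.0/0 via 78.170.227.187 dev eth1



Longest prefix match for 1.240.17.229:
  /28 204.158.42.16: no
  /17 156.245.128.0: no
  /12 10.144.0.0: no
  /26 129.92.25.0: no
  /0 0.0.0.0: MATCH
Selected: next-hop 78.170.227.187 via eth1 (matched /0)


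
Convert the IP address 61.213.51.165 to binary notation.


61 = 00111101
213 = 11010101
51 = 00110011
165 = 10100101
Binary: 00111101.11010101.00110011.10100101


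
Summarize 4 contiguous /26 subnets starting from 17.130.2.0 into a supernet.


Original prefix: /26
Number of subnets: 4 = 2^2
New prefix = 26 - 2 = 24
Supernet: 17.130.2.0/24


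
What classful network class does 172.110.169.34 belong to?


First octet: 172
Binary: 10101100
10xxxxxx -> Class B (128-191)
Class B, default mask 255.255.0.0 (/16)


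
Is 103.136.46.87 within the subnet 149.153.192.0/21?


Subnet network: 149.153.192.0
Test IP AND mask: 103.136.40.0
No, 103.136.46.87 is not in 149.153.192.0/21


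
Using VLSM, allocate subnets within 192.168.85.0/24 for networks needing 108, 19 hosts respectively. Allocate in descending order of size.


108 hosts -> /25 (126 usable): 192.168.85.0/25
19 hosts -> /27 (30 usable): 192.168.85.128/27
Allocation: 192.168.85.0/25 (108 hosts, 126 usable); 192.168.85.128/27 (19 hosts, 30 usable)


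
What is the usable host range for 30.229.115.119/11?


Network: 30.224.0.0
Broadcast: 30.255.255.255
First usable = network + 1
Last usable = broadcast - 1
Range: 30.224.0.1 to 30.255.255.254


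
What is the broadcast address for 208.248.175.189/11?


Network: 208.224.0.0/11
Host bits = 21
Set all host bits to 1:
Broadcast: 208.255.255.255


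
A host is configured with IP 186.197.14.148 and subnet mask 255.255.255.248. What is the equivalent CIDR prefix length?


Binary: 11111111.11111111.11111111.11111000
Count leading 1s
Prefix: /29


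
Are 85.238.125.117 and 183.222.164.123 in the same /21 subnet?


Mask: 255.255.248.0
85.238.125.117 AND mask = 85.238.120.0
183.222.164.123 AND mask = 183.222.160.0
No, different subnets (85.238.120.0 vs 183.222.160.0)


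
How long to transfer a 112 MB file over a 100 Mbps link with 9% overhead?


Effective throughput = 100 * (1 - 9/100) = 91 Mbps
File size in Mb = 112 * 8 = 896 Mb
Time = 896 / 91
Time = 9.8462 seconds


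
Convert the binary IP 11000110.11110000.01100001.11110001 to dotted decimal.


11000110 = 198
11110000 = 240
01100001 = 97
11110001 = 241
IP: 198.240.97.241


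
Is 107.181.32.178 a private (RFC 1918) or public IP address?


RFC 1918 private ranges:
  10.0.0.0/8 (10.0.0.0 - 10.255.255.255)
  172.16.0.0/12 (172.16.0.0 - 172.31.255.255)
  192.168.0.0/16 (192.168.0.0 - 192.168.255.255)
Public (not in any RFC 1918 range)


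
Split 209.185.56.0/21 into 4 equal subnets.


New prefix = 21 + 2 = 23
Each subnet has 512 addresses
  209.185.56.0/23
  209.185.58.0/23
  209.185.60.0/23
  209.185.62.0/23
Subnets: 209.185.56.0/23, 209.185.58.0/23, 209.185.60.0/23, 209.185.62.0/23


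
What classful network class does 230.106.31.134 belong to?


First octet: 230
Binary: 11100110
1110xxxx -> Class D (224-239)
Class D (multicast), default mask N/A


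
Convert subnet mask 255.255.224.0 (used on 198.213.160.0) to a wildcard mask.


Subnet mask: 255.255.224.0
Wildcard = 255.255.255.255 - subnet mask
255 - 255 = 0
255 - 255 = 0
255 - 224 = 31
255 - 0 = 255
Wildcard: 0.0.31.255


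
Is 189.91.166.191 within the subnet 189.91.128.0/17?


Subnet network: 189.91.128.0
Test IP AND mask: 189.91.128.0
Yes, 189.91.166.191 is in 189.91.128.0/17


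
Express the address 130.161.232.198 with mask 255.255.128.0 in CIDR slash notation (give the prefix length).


Binary: 11111111.11111111.10000000.00000000
Count leading 1s
Prefix: /17


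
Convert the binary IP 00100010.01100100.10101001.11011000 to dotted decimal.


00100010 = 34
01100100 = 100
10101001 = 169
11011000 = 216
IP: 34.100.169.216


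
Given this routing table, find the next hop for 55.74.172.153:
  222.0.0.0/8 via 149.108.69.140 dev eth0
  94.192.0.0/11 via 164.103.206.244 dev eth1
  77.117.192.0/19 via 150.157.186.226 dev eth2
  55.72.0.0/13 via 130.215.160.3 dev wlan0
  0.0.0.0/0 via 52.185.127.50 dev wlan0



Longest prefix match for 55.74.172.153:
  /8 222.0.0.0: no
  /11 94.192.0.0: no
  /19 77.117.192.0: no
  /13 55.72.0.0: MATCH
  /0 0.0.0.0: MATCH
Selected: next-hop 130.215.160.3 via wlan0 (matched /13)


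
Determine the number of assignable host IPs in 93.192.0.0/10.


Host bits = 32 - 10 = 22
Total addresses = 2^22 = 4194304
Usable = total - 2 (network and broadcast)
Usable hosts: 4194302


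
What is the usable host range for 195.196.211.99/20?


Network: 195.196.208.0
Broadcast: 195.196.223.255
First usable = network + 1
Last usable = broadcast - 1
Range: 195.196.208.1 to 195.196.223.254


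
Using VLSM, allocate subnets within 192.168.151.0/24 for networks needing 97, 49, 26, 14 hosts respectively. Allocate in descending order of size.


97 hosts -> /25 (126 usable): 192.168.151.0/25
49 hosts -> /26 (62 usable): 192.168.151.128/26
26 hosts -> /27 (30 usable): 192.168.151.192/27
14 hosts -> /28 (14 usable): 192.168.151.224/28
Allocation: 192.168.151.0/25 (97 hosts, 126 usable); 192.168.151.128/26 (49 hosts, 62 usable); 192.168.151.192/27 (26 hosts, 30 usable); 192.168.151.224/28 (14 hosts, 14 usable)


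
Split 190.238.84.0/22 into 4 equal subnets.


New prefix = 22 + 2 = 24
Each subnet has 256 addresses
  190.238.84.0/24
  190.238.85.0/24
  190.238.86.0/24
  190.238.87.0/24
Subnets: 190.238.84.0/24, 190.238.85.0/24, 190.238.86.0/24, 190.238.87.0/24


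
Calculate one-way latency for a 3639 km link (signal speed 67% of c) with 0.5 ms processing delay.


Speed = 0.67 * 3e5 km/s = 201000 km/s
Propagation delay = 3639 / 201000 = 0.0181 s = 18.1045 ms
Processing delay = 0.5 ms
Total one-way latency = 18.6045 ms


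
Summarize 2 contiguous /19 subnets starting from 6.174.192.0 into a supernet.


Original prefix: /19
Number of subnets: 2 = 2^1
New prefix = 19 - 1 = 18
Supernet: 6.174.192.0/18


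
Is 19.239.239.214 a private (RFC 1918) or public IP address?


RFC 1918 private ranges:
  10.0.0.0/8 (10.0.0.0 - 10.255.255.255)
  172.16.0.0/12 (172.16.0.0 - 172.31.255.255)
  192.168.0.0/16 (192.168.0.0 - 192.168.255.255)
Public (not in any RFC 1918 range)


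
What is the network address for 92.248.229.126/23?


IP:   01011100.11111000.11100101.01111110
Mask: 11111111.11111111.11111110.00000000
AND operation:
Net:  01011100.11111000.11100100.00000000
Network: 92.248.228.0/23


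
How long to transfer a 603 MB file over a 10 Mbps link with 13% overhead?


Effective throughput = 10 * (1 - 13/100) = 8.7 Mbps
File size in Mb = 603 * 8 = 4824 Mb
Time = 4824 / 8.7
Time = 554.4828 seconds


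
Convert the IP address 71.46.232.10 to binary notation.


71 = 01000111
46 = 00101110
232 = 11101000
10 = 00001010
Binary: 01000111.00101110.11101000.00001010


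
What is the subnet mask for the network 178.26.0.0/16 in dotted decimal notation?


/16 means 16 network bits, 16 host bits
Binary: 11111111111111110000000000000000
Mask: 255.255.0.0


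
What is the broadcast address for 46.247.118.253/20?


Network: 46.247.112.0/20
Host bits = 12
Set all host bits to 1:
Broadcast: 46.247.127.255


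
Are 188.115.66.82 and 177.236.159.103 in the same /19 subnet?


Mask: 255.255.224.0
188.115.66.82 AND mask = 188.115.64.0
177.236.159.103 AND mask = 177.236.128.0
No, different subnets (188.115.64.0 vs 177.236.128.0)


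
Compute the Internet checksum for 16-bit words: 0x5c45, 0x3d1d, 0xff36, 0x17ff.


Sum all words (with carry folding):
+ 0x5c45 = 0x5c45
+ 0x3d1d = 0x9962
+ 0xff36 = 0x9899
+ 0x17ff = 0xb098
One's complement: ~0xb098
Checksum = 0x4f67


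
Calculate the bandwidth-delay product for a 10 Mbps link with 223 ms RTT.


BDP = bandwidth * RTT
= 10 Mbps * 223 ms
= 10 * 1e6 * 223 / 1000 bits
= 2230000 bits
= 278750 bytes
= 272.2168 KB
BDP = 2230000 bits (278750 bytes)


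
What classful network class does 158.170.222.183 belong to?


First octet: 158
Binary: 10011110
10xxxxxx -> Class B (128-191)
Class B, default mask 255.255.0.0 (/16)


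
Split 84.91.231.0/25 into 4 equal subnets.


New prefix = 25 + 2 = 27
Each subnet has 32 addresses
  84.91.231.0/27
  84.91.231.32/27
  84.91.231.64/27
  84.91.231.96/27
Subnets: 84.91.231.0/27, 84.91.231.32/27, 84.91.231.64/27, 84.91.231.96/27


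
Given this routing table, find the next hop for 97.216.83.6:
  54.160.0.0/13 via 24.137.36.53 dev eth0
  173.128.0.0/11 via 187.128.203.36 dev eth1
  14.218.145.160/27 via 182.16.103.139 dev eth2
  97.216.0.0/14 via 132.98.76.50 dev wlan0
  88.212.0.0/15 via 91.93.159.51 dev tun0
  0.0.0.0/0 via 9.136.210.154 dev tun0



Longest prefix match for 97.216.83.6:
  /13 54.160.0.0: no
  /11 173.128.0.0: no
  /27 14.218.145.160: no
  /14 97.216.0.0: MATCH
  /15 88.212.0.0: no
  /0 0.0.0.0: MATCH
Selected: next-hop 132.98.76.50 via wlan0 (matched /14)


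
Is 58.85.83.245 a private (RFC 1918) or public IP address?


RFC 1918 private ranges:
  10.0.0.0/8 (10.0.0.0 - 10.255.255.255)
  172.16.0.0/12 (172.16.0.0 - 172.31.255.255)
  192.168.0.0/16 (192.168.0.0 - 192.168.255.255)
Public (not in any RFC 1918 range)


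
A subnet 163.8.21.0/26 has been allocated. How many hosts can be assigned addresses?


Host bits = 32 - 26 = 6
Total addresses = 2^6 = 64
Usable = total - 2 (network and broadcast)
Usable hosts: 62


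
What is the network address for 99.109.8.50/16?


IP:   01100011.01101101.00001000.00110010
Mask: 11111111.11111111.00000000.00000000
AND operation:
Net:  01100011.01101101.00000000.00000000
Network: 99.109.0.0/16


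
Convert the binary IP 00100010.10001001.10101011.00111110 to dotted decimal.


00100010 = 34
10001001 = 137
10101011 = 171
00111110 = 62
IP: 34.137.171.62


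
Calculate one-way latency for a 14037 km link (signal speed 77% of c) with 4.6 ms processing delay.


Speed = 0.77 * 3e5 km/s = 231000 km/s
Propagation delay = 14037 / 231000 = 0.0608 s = 60.7662 ms
Processing delay = 4.6 ms
Total one-way latency = 65.3662 ms


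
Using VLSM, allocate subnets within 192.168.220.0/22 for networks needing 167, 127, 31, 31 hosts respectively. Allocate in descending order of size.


167 hosts -> /24 (254 usable): 192.168.220.0/24
127 hosts -> /24 (254 usable): 192.168.221.0/24
31 hosts -> /26 (62 usable): 192.168.222.0/26
31 hosts -> /26 (62 usable): 192.168.222.64/26
Allocation: 192.168.220.0/24 (167 hosts, 254 usable); 192.168.221.0/24 (127 hosts, 254 usable); 192.168.222.0/26 (31 hosts, 62 usable); 192.168.222.64/26 (31 hosts, 62 usable)


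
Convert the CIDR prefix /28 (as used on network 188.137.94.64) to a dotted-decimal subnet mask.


/28 means 28 network bits, 4 host bits
Binary: 11111111111111111111111111110000
Mask: 255.255.255.240


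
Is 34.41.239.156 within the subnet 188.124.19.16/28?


Subnet network: 188.124.19.16
Test IP AND mask: 34.41.239.144
No, 34.41.239.156 is not in 188.124.19.16/28


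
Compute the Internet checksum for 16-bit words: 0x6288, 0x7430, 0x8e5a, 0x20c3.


Sum all words (with carry folding):
+ 0x6288 = 0x6288
+ 0x7430 = 0xd6b8
+ 0x8e5a = 0x6513
+ 0x20c3 = 0x85d6
One's complement: ~0x85d6
Checksum = 0x7a29


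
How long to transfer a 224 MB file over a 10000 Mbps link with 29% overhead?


Effective throughput = 10000 * (1 - 29/100) = 7100 Mbps
File size in Mb = 224 * 8 = 1792 Mb
Time = 1792 / 7100
Time = 0.2524 seconds


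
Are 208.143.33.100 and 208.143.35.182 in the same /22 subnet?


Mask: 255.255.252.0
208.143.33.100 AND mask = 208.143.32.0
208.143.35.182 AND mask = 208.143.32.0
Yes, same subnet (208.143.32.0)


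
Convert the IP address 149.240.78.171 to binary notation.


149 = 10010101
240 = 11110000
78 = 01001110
171 = 10101011
Binary: 10010101.11110000.01001110.10101011


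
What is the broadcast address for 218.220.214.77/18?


Network: 218.220.192.0/18
Host bits = 14
Set all host bits to 1:
Broadcast: 218.220.255.255


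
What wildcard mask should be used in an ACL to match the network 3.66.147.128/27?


Subnet mask: 255.255.255.224
Wildcard = 255.255.255.255 - subnet mask
255 - 255 = 0
255 - 255 = 0
255 - 255 = 0
255 - 224 = 31
Wildcard: 0.0.0.31


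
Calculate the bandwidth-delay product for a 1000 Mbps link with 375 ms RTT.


BDP = bandwidth * RTT
= 1000 Mbps * 375 ms
= 1000 * 1e6 * 375 / 1000 bits
= 375000000 bits
= 46875000 bytes
= 45776.3672 KB
BDP = 375000000 bits (46875000 bytes)


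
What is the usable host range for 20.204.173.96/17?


Network: 20.204.128.0
Broadcast: 20.204.255.255
First usable = network + 1
Last usable = broadcast - 1
Range: 20.204.128.1 to 20.204.255.254


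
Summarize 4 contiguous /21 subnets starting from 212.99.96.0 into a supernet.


Original prefix: /21
Number of subnets: 4 = 2^2
New prefix = 21 - 2 = 19
Supernet: 212.99.96.0/19


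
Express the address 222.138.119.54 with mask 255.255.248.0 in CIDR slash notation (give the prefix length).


Binary: 11111111.11111111.11111000.00000000
Count leading 1s
Prefix: /21


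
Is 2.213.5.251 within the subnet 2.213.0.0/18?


Subnet network: 2.213.0.0
Test IP AND mask: 2.213.0.0
Yes, 2.213.5.251 is in 2.213.0.0/18


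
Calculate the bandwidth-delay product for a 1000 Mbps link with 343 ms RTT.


BDP = bandwidth * RTT
= 1000 Mbps * 343 ms
= 1000 * 1e6 * 343 / 1000 bits
= 343000000 bits
= 42875000 bytes
= 41870.1172 KB
BDP = 343000000 bits (42875000 bytes)


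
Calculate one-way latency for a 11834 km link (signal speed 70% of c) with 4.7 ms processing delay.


Speed = 0.7 * 3e5 km/s = 210000 km/s
Propagation delay = 11834 / 210000 = 0.0564 s = 56.3524 ms
Processing delay = 4.7 ms
Total one-way latency = 61.0524 ms


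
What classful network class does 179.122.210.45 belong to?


First octet: 179
Binary: 10110011
10xxxxxx -> Class B (128-191)
Class B, default mask 255.255.0.0 (/16)


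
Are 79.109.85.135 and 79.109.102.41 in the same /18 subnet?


Mask: 255.255.192.0
79.109.85.135 AND mask = 79.109.64.0
79.109.102.41 AND mask = 79.109.64.0
Yes, same subnet (79.109.64.0)


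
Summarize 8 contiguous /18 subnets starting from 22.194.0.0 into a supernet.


Original prefix: /18
Number of subnets: 8 = 2^3
New prefix = 18 - 3 = 15
Supernet: 22.194.0.0/15


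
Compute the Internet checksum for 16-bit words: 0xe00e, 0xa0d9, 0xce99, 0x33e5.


Sum all words (with carry folding):
+ 0xe00e = 0xe00e
+ 0xa0d9 = 0x80e8
+ 0xce99 = 0x4f82
+ 0x33e5 = 0x8367
One's complement: ~0x8367
Checksum = 0x7c98


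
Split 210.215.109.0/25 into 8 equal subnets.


New prefix = 25 + 3 = 28
Each subnet has 16 addresses
  210.215.109.0/28
  210.215.109.16/28
  210.215.109.32/28
  210.215.109.48/28
  210.215.109.64/28
  210.215.109.80/28
  210.215.109.96/28
  210.215.109.112/28
Subnets: 210.215.109.0/28, 210.215.109.16/28, 210.215.109.32/28, 210.215.109.48/28, 210.215.109.64/28, 210.215.109.80/28, 210.215.109.96/28, 210.215.109.112/28


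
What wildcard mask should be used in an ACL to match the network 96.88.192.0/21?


Subnet mask: 255.255.248.0
Wildcard = 255.255.255.255 - subnet mask
255 - 255 = 0
255 - 255 = 0
255 - 248 = 7
255 - 0 = 255
Wildcard: 0.0.7.255


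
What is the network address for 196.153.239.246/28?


IP:   11000100.10011001.11101111.11110110
Mask: 11111111.11111111.11111111.11110000
AND operation:
Net:  11000100.10011001.11101111.11110000
Network: 196.153.239.240/28


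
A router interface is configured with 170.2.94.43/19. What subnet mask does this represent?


/19 means 19 network bits, 13 host bits
Binary: 11111111111111111110000000000000
Mask: 255.255.224.0


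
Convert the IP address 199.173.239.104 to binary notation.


199 = 11000111
173 = 10101101
239 = 11101111
104 = 01101000
Binary: 11000111.10101101.11101111.01101000


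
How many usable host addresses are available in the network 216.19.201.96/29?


Host bits = 32 - 29 = 3
Total addresses = 2^3 = 8
Usable = total - 2 (network and broadcast)
Usable hosts: 6


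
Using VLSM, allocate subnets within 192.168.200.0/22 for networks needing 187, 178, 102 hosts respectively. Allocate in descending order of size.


187 hosts -> /24 (254 usable): 192.168.200.0/24
178 hosts -> /24 (254 usable): 192.168.201.0/24
102 hosts -> /25 (126 usable): 192.168.202.0/25
Allocation: 192.168.200.0/24 (187 hosts, 254 usable); 192.168.201.0/24 (178 hosts, 254 usable); 192.168.202.0/25 (102 hosts, 126 usable)


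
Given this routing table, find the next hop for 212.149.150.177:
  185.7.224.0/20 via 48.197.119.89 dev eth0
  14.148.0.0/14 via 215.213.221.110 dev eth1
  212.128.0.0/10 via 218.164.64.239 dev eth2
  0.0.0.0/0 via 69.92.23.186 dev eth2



Longest prefix match for 212.149.150.177:
  /20 185.7.224.0: no
  /14 14.148.0.0: no
  /10 212.128.0.0: MATCH
  /0 0.0.0.0: MATCH
Selected: next-hop 218.164.64.239 via eth2 (matched /10)


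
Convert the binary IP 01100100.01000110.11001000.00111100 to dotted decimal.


01100100 = 100
01000110 = 70
11001000 = 200
00111100 = 60
IP: 100.70.200.60


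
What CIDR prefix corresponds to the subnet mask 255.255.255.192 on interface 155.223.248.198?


Binary: 11111111.11111111.11111111.11000000
Count leading 1s
Prefix: /26


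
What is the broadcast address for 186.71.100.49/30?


Network: 186.71.100.48/30
Host bits = 2
Set all host bits to 1:
Broadcast: 186.71.100.51


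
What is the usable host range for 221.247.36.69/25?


Network: 221.247.36.0
Broadcast: 221.247.36.127
First usable = network + 1
Last usable = broadcast - 1
Range: 221.247.36.1 to 221.247.36.126


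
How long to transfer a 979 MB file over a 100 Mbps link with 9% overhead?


Effective throughput = 100 * (1 - 9/100) = 91 Mbps
File size in Mb = 979 * 8 = 7832 Mb
Time = 7832 / 91
Time = 86.0659 seconds


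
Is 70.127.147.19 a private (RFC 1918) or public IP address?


RFC 1918 private ranges:
  10.0.0.0/8 (10.0.0.0 - 10.255.255.255)
  172.16.0.0/12 (172.16.0.0 - 172.31.255.255)
  192.168.0.0/16 (192.168.0.0 - 192.168.255.255)
Public (not in any RFC 1918 range)


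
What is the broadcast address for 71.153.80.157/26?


Network: 71.153.80.128/26
Host bits = 6
Set all host bits to 1:
Broadcast: 71.153.80.191


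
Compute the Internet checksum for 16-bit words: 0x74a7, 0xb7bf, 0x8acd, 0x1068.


Sum all words (with carry folding):
+ 0x74a7 = 0x74a7
+ 0xb7bf = 0x2c67
+ 0x8acd = 0xb734
+ 0x1068 = 0xc79c
One's complement: ~0xc79c
Checksum = 0x3863


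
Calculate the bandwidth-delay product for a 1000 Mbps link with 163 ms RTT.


BDP = bandwidth * RTT
= 1000 Mbps * 163 ms
= 1000 * 1e6 * 163 / 1000 bits
= 163000000 bits
= 20375000 bytes
= 19897.4609 KB
BDP = 163000000 bits (20375000 bytes)


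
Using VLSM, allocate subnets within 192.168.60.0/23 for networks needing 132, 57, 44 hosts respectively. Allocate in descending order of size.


132 hosts -> /24 (254 usable): 192.168.60.0/24
57 hosts -> /26 (62 usable): 192.168.61.0/26
44 hosts -> /26 (62 usable): 192.168.61.64/26
Allocation: 192.168.60.0/24 (132 hosts, 254 usable); 192.168.61.0/26 (57 hosts, 62 usable); 192.168.61.64/26 (44 hosts, 62 usable)


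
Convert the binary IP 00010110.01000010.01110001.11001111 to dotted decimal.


00010110 = 22
01000010 = 66
01110001 = 113
11001111 = 207
IP: 22.66.113.207


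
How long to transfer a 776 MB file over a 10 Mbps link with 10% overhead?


Effective throughput = 10 * (1 - 10/100) = 9 Mbps
File size in Mb = 776 * 8 = 6208 Mb
Time = 6208 / 9
Time = 689.7778 seconds


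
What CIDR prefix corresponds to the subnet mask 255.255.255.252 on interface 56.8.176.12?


Binary: 11111111.11111111.11111111.11111100
Count leading 1s
Prefix: /30


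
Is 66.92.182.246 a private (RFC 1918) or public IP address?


RFC 1918 private ranges:
  10.0.0.0/8 (10.0.0.0 - 10.255.255.255)
  172.16.0.0/12 (172.16.0.0 - 172.31.255.255)
  192.168.0.0/16 (192.168.0.0 - 192.168.255.255)
Public (not in any RFC 1918 range)


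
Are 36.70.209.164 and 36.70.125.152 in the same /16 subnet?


Mask: 255.255.0.0
36.70.209.164 AND mask = 36.70.0.0
36.70.125.152 AND mask = 36.70.0.0
Yes, same subnet (36.70.0.0)


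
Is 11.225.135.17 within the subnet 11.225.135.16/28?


Subnet network: 11.225.135.16
Test IP AND mask: 11.225.135.16
Yes, 11.225.135.17 is in 11.225.135.16/28


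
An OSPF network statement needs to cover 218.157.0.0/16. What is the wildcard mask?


Subnet mask: 255.255.0.0
Wildcard = 255.255.255.255 - subnet mask
255 - 255 = 0
255 - 255 = 0
255 - 0 = 255
255 - 0 = 255
Wildcard: 0.0.255.255


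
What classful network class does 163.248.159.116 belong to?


First octet: 163
Binary: 10100011
10xxxxxx -> Class B (128-191)
Class B, default mask 255.255.0.0 (/16)


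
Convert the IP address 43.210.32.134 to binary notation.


43 = 00101011
210 = 11010010
32 = 00100000
134 = 10000110
Binary: 00101011.11010010.00100000.10000110


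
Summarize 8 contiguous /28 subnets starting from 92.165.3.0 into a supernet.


Original prefix: /28
Number of subnets: 8 = 2^3
New prefix = 28 - 3 = 25
Supernet: 92.165.3.0/25


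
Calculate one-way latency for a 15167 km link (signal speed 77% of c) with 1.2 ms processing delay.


Speed = 0.77 * 3e5 km/s = 231000 km/s
Propagation delay = 15167 / 231000 = 0.0657 s = 65.658 ms
Processing delay = 1.2 ms
Total one-way latency = 66.858 ms


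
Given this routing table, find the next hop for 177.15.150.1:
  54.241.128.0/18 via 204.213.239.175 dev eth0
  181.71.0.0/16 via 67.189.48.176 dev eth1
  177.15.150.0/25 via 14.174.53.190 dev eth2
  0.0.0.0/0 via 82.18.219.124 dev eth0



Longest prefix match for 177.15.150.1:
  /18 54.241.128.0: no
  /16 181.71.0.0: no
  /25 177.15.150.0: MATCH
  /0 0.0.0.0: MATCH
Selected: next-hop 14.174.53.190 via eth2 (matched /25)


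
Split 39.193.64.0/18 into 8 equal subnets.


New prefix = 18 + 3 = 21
Each subnet has 2048 addresses
  39.193.64.0/21
  39.193.72.0/21
  39.193.80.0/21
  39.193.88.0/21
  39.193.96.0/21
  39.193.104.0/21
  39.193.112.0/21
  39.193.120.0/21
Subnets: 39.193.64.0/21, 39.193.72.0/21, 39.193.80.0/21, 39.193.88.0/21, 39.193.96.0/21, 39.193.104.0/21, 39.193.112.0/21, 39.193.120.0/21


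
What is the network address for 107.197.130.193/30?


IP:   01101011.11000101.10000010.11000001
Mask: 11111111.11111111.11111111.11111100
AND operation:
Net:  01101011.11000101.10000010.11000000
Network: 107.197.130.192/30


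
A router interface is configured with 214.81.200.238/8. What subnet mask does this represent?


/8 means 8 network bits, 24 host bits
Binary: 11111111000000000000000000000000
Mask: 255.0.0.0


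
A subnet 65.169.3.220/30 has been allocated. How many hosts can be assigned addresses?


Host bits = 32 - 30 = 2
Total addresses = 2^2 = 4
Usable = total - 2 (network and broadcast)
Usable hosts: 2


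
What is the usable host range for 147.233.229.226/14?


Network: 147.232.0.0
Broadcast: 147.235.255.255
First usable = network + 1
Last usable = broadcast - 1
Range: 147.232.0.1 to 147.235.255.254


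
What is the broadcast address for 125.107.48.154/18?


Network: 125.107.0.0/18
Host bits = 14
Set all host bits to 1:
Broadcast: 125.107.63.255


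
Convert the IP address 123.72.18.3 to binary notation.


123 = 01111011
72 = 01001000
18 = 00010010
3 = 00000011
Binary: 01111011.01001000.00010010.00000011


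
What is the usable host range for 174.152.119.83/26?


Network: 174.152.119.64
Broadcast: 174.152.119.127
First usable = network + 1
Last usable = broadcast - 1
Range: 174.152.119.65 to 174.152.119.126


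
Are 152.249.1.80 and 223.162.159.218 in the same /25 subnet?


Mask: 255.255.255.128
152.249.1.80 AND mask = 152.249.1.0
223.162.159.218 AND mask = 223.162.159.128
No, different subnets (152.249.1.0 vs 223.162.159.128)


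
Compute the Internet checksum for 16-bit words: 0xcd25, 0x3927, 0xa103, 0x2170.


Sum all words (with carry folding):
+ 0xcd25 = 0xcd25
+ 0x3927 = 0x064d
+ 0xa103 = 0xa750
+ 0x2170 = 0xc8c0
One's complement: ~0xc8c0
Checksum = 0x373f


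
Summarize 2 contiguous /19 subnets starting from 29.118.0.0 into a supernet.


Original prefix: /19
Number of subnets: 2 = 2^1
New prefix = 19 - 1 = 18
Supernet: 29.118.0.0/18


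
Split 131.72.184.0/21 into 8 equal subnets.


New prefix = 21 + 3 = 24
Each subnet has 256 addresses
  131.72.184.0/24
  131.72.185.0/24
  131.72.186.0/24
  131.72.187.0/24
  131.72.188.0/24
  131.72.189.0/24
  131.72.190.0/24
  131.72.191.0/24
Subnets: 131.72.184.0/24, 131.72.185.0/24, 131.72.186.0/24, 131.72.187.0/24, 131.72.188.0/24, 131.72.189.0/24, 131.72.190.0/24, 131.72.191.0/24


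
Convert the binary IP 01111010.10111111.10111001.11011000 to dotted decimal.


01111010 = 122
10111111 = 191
10111001 = 185
11011000 = 216
IP: 122.191.185.216


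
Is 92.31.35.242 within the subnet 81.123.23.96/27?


Subnet network: 81.123.23.96
Test IP AND mask: 92.31.35.224
No, 92.31.35.242 is not in 81.123.23.96/27


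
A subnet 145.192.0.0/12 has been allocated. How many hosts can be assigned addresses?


Host bits = 32 - 12 = 20
Total addresses = 2^20 = 1048576
Usable = total - 2 (network and broadcast)
Usable hosts: 1048574


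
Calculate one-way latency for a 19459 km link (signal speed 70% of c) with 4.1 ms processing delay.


Speed = 0.7 * 3e5 km/s = 210000 km/s
Propagation delay = 19459 / 210000 = 0.0927 s = 92.6619 ms
Processing delay = 4.1 ms
Total one-way latency = 96.7619 ms


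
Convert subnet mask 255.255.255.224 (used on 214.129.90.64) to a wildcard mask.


Subnet mask: 255.255.255.224
Wildcard = 255.255.255.255 - subnet mask
255 - 255 = 0
255 - 255 = 0
255 - 255 = 0
255 - 224 = 31
Wildcard: 0.0.0.31


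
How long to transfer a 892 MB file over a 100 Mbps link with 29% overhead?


Effective throughput = 100 * (1 - 29/100) = 71 Mbps
File size in Mb = 892 * 8 = 7136 Mb
Time = 7136 / 71
Time = 100.507 seconds


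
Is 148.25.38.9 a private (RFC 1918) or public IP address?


RFC 1918 private ranges:
  10.0.0.0/8 (10.0.0.0 - 10.255.255.255)
  172.16.0.0/12 (172.16.0.0 - 172.31.255.255)
  192.168.0.0/16 (192.168.0.0 - 192.168.255.255)
Public (not in any RFC 1918 range)


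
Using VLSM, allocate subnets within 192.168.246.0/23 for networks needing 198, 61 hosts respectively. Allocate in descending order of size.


198 hosts -> /24 (254 usable): 192.168.246.0/24
61 hosts -> /26 (62 usable): 192.168.247.0/26
Allocation: 192.168.246.0/24 (198 hosts, 254 usable); 192.168.247.0/26 (61 hosts, 62 usable)


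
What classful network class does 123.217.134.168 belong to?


First octet: 123
Binary: 01111011
0xxxxxxx -> Class A (1-126)
Class A, default mask 255.0.0.0 (/8)


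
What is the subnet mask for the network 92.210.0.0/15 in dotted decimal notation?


/15 means 15 network bits, 17 host bits
Binary: 11111111111111100000000000000000
Mask: 255.254.0.0


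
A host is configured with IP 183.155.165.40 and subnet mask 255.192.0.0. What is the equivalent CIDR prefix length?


Binary: 11111111.11000000.00000000.00000000
Count leading 1s
Prefix: /10


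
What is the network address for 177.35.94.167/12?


IP:   10110001.00100011.01011110.10100111
Mask: 11111111.11110000.00000000.00000000
AND operation:
Net:  10110001.00100000.00000000.00000000
Network: 177.32.0.0/12


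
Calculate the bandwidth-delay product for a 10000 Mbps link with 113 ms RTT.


BDP = bandwidth * RTT
= 10000 Mbps * 113 ms
= 10000 * 1e6 * 113 / 1000 bits
= 1130000000 bits
= 141250000 bytes
= 137939.4531 KB
BDP = 1130000000 bits (141250000 bytes)


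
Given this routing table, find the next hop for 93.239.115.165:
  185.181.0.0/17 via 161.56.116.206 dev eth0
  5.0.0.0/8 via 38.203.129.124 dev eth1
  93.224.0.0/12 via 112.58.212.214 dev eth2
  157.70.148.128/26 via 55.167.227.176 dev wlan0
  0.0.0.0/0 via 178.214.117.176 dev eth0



Longest prefix match for 93.239.115.165:
  /17 185.181.0.0: no
  /8 5.0.0.0: no
  /12 93.224.0.0: MATCH
  /26 157.70.148.128: no
  /0 0.0.0.0: MATCH
Selected: next-hop 112.58.212.214 via eth2 (matched /12)


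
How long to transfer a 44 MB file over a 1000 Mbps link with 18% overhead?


Effective throughput = 1000 * (1 - 18/100) = 820.0 Mbps
File size in Mb = 44 * 8 = 352 Mb
Time = 352 / 820.0
Time = 0.4293 seconds


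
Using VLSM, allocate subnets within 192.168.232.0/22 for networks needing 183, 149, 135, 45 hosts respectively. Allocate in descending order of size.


183 hosts -> /24 (254 usable): 192.168.232.0/24
149 hosts -> /24 (254 usable): 192.168.233.0/24
135 hosts -> /24 (254 usable): 192.168.234.0/24
45 hosts -> /26 (62 usable): 192.168.235.0/26
Allocation: 192.168.232.0/24 (183 hosts, 254 usable); 192.168.233.0/24 (149 hosts, 254 usable); 192.168.234.0/24 (135 hosts, 254 usable); 192.168.235.0/26 (45 hosts, 62 usable)


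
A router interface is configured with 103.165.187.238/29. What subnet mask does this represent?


/29 means 29 network bits, 3 host bits
Binary: 11111111111111111111111111111000
Mask: 255.255.255.248


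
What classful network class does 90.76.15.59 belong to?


First octet: 90
Binary: 01011010
0xxxxxxx -> Class A (1-126)
Class A, default mask 255.0.0.0 (/8)


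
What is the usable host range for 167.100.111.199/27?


Network: 167.100.111.192
Broadcast: 167.100.111.223
First usable = network + 1
Last usable = broadcast - 1
Range: 167.100.111.193 to 167.100.111.222


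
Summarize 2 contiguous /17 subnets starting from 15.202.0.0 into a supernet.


Original prefix: /17
Number of subnets: 2 = 2^1
New prefix = 17 - 1 = 16
Supernet: 15.202.0.0/16


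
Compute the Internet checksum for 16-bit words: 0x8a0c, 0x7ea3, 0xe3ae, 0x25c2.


Sum all words (with carry folding):
+ 0x8a0c = 0x8a0c
+ 0x7ea3 = 0x08b0
+ 0xe3ae = 0xec5e
+ 0x25c2 = 0x1221
One's complement: ~0x1221
Checksum = 0xedde


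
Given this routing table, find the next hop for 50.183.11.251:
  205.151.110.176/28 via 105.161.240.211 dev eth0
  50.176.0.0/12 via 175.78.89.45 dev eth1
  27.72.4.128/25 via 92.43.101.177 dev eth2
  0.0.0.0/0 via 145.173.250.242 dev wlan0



Longest prefix match for 50.183.11.251:
  /28 205.151.110.176: no
  /12 50.176.0.0: MATCH
  /25 27.72.4.128: no
  /0 0.0.0.0: MATCH
Selected: next-hop 175.78.89.45 via eth1 (matched /12)


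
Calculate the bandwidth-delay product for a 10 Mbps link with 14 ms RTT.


BDP = bandwidth * RTT
= 10 Mbps * 14 ms
= 10 * 1e6 * 14 / 1000 bits
= 140000 bits
= 17500 bytes
= 17.0898 KB
BDP = 140000 bits (17500 bytes)


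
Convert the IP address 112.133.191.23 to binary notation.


112 = 01110000
133 = 10000101
191 = 10111111
23 = 00010111
Binary: 01110000.10000101.10111111.00010111


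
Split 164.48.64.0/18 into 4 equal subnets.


New prefix = 18 + 2 = 20
Each subnet has 4096 addresses
  164.48.64.0/20
  164.48.80.0/20
  164.48.96.0/20
  164.48.112.0/20
Subnets: 164.48.64.0/20, 164.48.80.0/20, 164.48.96.0/20, 164.48.112.0/20


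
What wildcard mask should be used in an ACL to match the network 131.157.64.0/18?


Subnet mask: 255.255.192.0
Wildcard = 255.255.255.255 - subnet mask
255 - 255 = 0
255 - 255 = 0
255 - 192 = 63
255 - 0 = 255
Wildcard: 0.0.63.255


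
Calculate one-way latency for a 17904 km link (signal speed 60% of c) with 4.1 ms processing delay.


Speed = 0.6 * 3e5 km/s = 180000 km/s
Propagation delay = 17904 / 180000 = 0.0995 s = 99.4667 ms
Processing delay = 4.1 ms
Total one-way latency = 103.5667 ms


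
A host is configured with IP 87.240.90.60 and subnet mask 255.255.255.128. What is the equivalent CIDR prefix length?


Binary: 11111111.11111111.11111111.10000000
Count leading 1s
Prefix: /25


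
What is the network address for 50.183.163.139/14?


IP:   00110010.10110111.10100011.10001011
Mask: 11111111.11111100.00000000.00000000
AND operation:
Net:  00110010.10110100.00000000.00000000
Network: 50.180.0.0/14


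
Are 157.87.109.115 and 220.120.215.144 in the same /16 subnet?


Mask: 255.255.0.0
157.87.109.115 AND mask = 157.87.0.0
220.120.215.144 AND mask = 220.120.0.0
No, different subnets (157.87.0.0 vs 220.120.0.0)


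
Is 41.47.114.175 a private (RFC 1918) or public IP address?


RFC 1918 private ranges:
  10.0.0.0/8 (10.0.0.0 - 10.255.255.255)
  172.16.0.0/12 (172.16.0.0 - 172.31.255.255)
  192.168.0.0/16 (192.168.0.0 - 192.168.255.255)
Public (not in any RFC 1918 range)


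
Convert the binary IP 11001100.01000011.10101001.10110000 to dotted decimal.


11001100 = 204
01000011 = 67
10101001 = 169
10110000 = 176
IP: 204.67.169.176


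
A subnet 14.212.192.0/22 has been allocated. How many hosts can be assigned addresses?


Host bits = 32 - 22 = 10
Total addresses = 2^10 = 1024
Usable = total - 2 (network and broadcast)
Usable hosts: 1022


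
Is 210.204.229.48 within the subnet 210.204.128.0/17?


Subnet network: 210.204.128.0
Test IP AND mask: 210.204.128.0
Yes, 210.204.229.48 is in 210.204.128.0/17


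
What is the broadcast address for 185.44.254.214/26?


Network: 185.44.254.192/26
Host bits = 6
Set all host bits to 1:
Broadcast: 185.44.254.255


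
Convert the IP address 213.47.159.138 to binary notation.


213 = 11010101
47 = 00101111
159 = 10011111
138 = 10001010
Binary: 11010101.00101111.10011111.10001010


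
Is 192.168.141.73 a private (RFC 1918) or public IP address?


RFC 1918 private ranges:
  10.0.0.0/8 (10.0.0.0 - 10.255.255.255)
  172.16.0.0/12 (172.16.0.0 - 172.31.255.255)
  192.168.0.0/16 (192.168.0.0 - 192.168.255.255)
Private (in 192.168.0.0/16)


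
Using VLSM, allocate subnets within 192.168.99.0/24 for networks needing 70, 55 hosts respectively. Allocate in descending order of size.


70 hosts -> /25 (126 usable): 192.168.99.0/25
55 hosts -> /26 (62 usable): 192.168.99.128/26
Allocation: 192.168.99.0/25 (70 hosts, 126 usable); 192.168.99.128/26 (55 hosts, 62 usable)


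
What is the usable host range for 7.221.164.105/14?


Network: 7.220.0.0
Broadcast: 7.223.255.255
First usable = network + 1
Last usable = broadcast - 1
Range: 7.220.0.1 to 7.223.255.254


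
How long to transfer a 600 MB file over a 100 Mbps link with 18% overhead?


Effective throughput = 100 * (1 - 18/100) = 82 Mbps
File size in Mb = 600 * 8 = 4800 Mb
Time = 4800 / 82
Time = 58.5366 seconds


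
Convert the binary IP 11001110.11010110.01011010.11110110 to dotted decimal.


11001110 = 206
11010110 = 214
01011010 = 90
11110110 = 246
IP: 206.214.90.246


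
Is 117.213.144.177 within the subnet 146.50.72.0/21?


Subnet network: 146.50.72.0
Test IP AND mask: 117.213.144.0
No, 117.213.144.177 is not in 146.50.72.0/21


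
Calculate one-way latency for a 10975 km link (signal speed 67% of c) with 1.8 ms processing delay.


Speed = 0.67 * 3e5 km/s = 201000 km/s
Propagation delay = 10975 / 201000 = 0.0546 s = 54.602 ms
Processing delay = 1.8 ms
Total one-way latency = 56.402 ms


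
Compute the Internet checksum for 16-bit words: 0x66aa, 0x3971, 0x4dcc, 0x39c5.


Sum all words (with carry folding):
+ 0x66aa = 0x66aa
+ 0x3971 = 0xa01b
+ 0x4dcc = 0xede7
+ 0x39c5 = 0x27ad
One's complement: ~0x27ad
Checksum = 0xd852


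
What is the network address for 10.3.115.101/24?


IP:   00001010.00000011.01110011.01100101
Mask: 11111111.11111111.11111111.00000000
AND operation:
Net:  00001010.00000011.01110011.00000000
Network: 10.3.115.0/24


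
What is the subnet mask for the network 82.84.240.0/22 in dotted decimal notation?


/22 means 22 network bits, 10 host bits
Binary: 11111111111111111111110000000000
Mask: 255.255.252.0


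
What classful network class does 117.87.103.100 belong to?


First octet: 117
Binary: 01110101
0xxxxxxx -> Class A (1-126)
Class A, default mask 255.0.0.0 (/8)


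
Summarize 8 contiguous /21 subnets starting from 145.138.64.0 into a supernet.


Original prefix: /21
Number of subnets: 8 = 2^3
New prefix = 21 - 3 = 18
Supernet: 145.138.64.0/18


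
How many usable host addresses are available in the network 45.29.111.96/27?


Host bits = 32 - 27 = 5
Total addresses = 2^5 = 32
Usable = total - 2 (network and broadcast)
Usable hosts: 30


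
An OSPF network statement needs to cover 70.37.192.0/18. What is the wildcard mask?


Subnet mask: 255.255.192.0
Wildcard = 255.255.255.255 - subnet mask
255 - 255 = 0
255 - 255 = 0
255 - 192 = 63
255 - 0 = 255
Wildcard: 0.0.63.255


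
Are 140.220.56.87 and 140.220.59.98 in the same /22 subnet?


Mask: 255.255.252.0
140.220.56.87 AND mask = 140.220.56.0
140.220.59.98 AND mask = 140.220.56.0
Yes, same subnet (140.220.56.0)


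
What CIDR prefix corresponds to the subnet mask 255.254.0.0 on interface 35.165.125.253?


Binary: 11111111.11111110.00000000.00000000
Count leading 1s
Prefix: /15


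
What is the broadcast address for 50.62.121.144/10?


Network: 50.0.0.0/10
Host bits = 22
Set all host bits to 1:
Broadcast: 50.63.255.255


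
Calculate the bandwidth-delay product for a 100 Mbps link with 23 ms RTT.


BDP = bandwidth * RTT
= 100 Mbps * 23 ms
= 100 * 1e6 * 23 / 1000 bits
= 2300000 bits
= 287500 bytes
= 280.7617 KB
BDP = 2300000 bits (287500 bytes)


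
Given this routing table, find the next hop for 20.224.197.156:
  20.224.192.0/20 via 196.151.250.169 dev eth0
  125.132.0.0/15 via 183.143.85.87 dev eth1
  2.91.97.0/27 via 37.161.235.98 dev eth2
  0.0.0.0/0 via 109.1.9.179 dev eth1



Longest prefix match for 20.224.197.156:
  /20 20.224.192.0: MATCH
  /15 125.132.0.0: no
  /27 2.91.97.0: no
  /0 0.0.0.0: MATCH
Selected: next-hop 196.151.250.169 via eth0 (matched /20)


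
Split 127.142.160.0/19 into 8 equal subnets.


New prefix = 19 + 3 = 22
Each subnet has 1024 addresses
  127.142.160.0/22
  127.142.164.0/22
  127.142.168.0/22
  127.142.172.0/22
  127.142.176.0/22
  127.142.180.0/22
  127.142.184.0/22
  127.142.188.0/22
Subnets: 127.142.160.0/22, 127.142.164.0/22, 127.142.168.0/22, 127.142.172.0/22, 127.142.176.0/22, 127.142.180.0/22, 127.142.184.0/22, 127.142.188.0/22


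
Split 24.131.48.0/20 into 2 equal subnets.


New prefix = 20 + 1 = 21
Each subnet has 2048 addresses
  24.131.48.0/21
  24.131.56.0/21
Subnets: 24.131.48.0/21, 24.131.56.0/21


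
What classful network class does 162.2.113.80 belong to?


First octet: 162
Binary: 10100010
10xxxxxx -> Class B (128-191)
Class B, default mask 255.255.0.0 (/16)
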